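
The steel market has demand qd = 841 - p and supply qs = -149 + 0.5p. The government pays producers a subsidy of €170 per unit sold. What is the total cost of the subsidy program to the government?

Government cost = 121210/3

Pre-subsidy: 841 - p = -149 + 0.5p gives p* = 660, q* = 181.
With the subsidy, sellers receive ps = pb + 170 for each unit, where pb is the price buyers pay.
Supply in terms of pb becomes qs = -149 + 0.5(pb + 170) = -64 + 0.5pb. Setting this equal to demand: 841 - pb = -64 + 0.5pb, so pb = 1810/3.
Sellers receive ps = 1810/3 + 170 = 2320/3; q' = 841 − 1·(1810/3) = 713/3.
Government outlay = subsidy × quantity = 170 × 713/3 = 121210/3.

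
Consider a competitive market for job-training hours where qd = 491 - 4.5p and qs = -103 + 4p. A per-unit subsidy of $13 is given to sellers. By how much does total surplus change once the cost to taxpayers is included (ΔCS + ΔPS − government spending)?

Net change in total surplus = -3042/17

Pre-subsidy: 491 - 4.5p = -103 + 4p gives p* = 1188/17, q* = 3001/17.
With the subsidy, sellers receive ps = pb + 13 for each unit, where pb is the price buyers pay.
Supply in terms of pb becomes qs = -103 + 4(pb + 13) = -51 + 4pb. Setting this equal to demand: 491 - 4.5pb = -51 + 4pb, so pb = 1084/17.
Sellers receive ps = 1084/17 + 13 = 1305/17; q' = 491 − 4.5·(1084/17) = 3469/17.
ΔCS = ½(3001/17 + 3469/17)(1188/17 − 1084/17) = 336440/289; ΔPS = ½(3001/17 + 3469/17)(1305/17 − 1188/17) = 378495/289.
Government spending = 13 × 3469/17 = 45097/17.
Net change = 336440/289 + 378495/289 − 45097/17 = -3042/17. The loss equals the DWL triangle ½·13·468/17.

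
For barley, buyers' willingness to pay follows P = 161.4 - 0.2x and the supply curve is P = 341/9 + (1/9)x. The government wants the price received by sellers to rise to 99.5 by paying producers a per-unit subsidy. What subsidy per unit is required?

At a seller price of 99.5, quantity supplied is -341 + 9·99.5 = 554.5.
Buyers absorb 554.5 only when they pay Pb = 161.4 − 0.2·554.5 = 50.5.
s = Ps − Pb = 99.5 − 50.5 = 49.

Required subsidy s = 49 per unit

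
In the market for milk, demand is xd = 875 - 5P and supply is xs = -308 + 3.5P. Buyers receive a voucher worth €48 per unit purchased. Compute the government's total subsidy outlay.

Government cost = 226800/17

Pre-subsidy: 875 - 5P = -308 + 3.5P gives P* = 2366/17, x* = 3045/17.
With the rebate, buyers effectively pay Pb = Ps − 48, where Ps is the price sellers receive.
Demand in terms of Ps becomes xd = 875 − 5(Ps − 48) = 1115 - 5Ps. Setting this equal to supply: 1115 - 5Ps = -308 + 3.5Ps, so Ps = 2846/17.
Buyers pay Pb = 2846/17 − 48 = 2030/17; x' = -308 + 3.5·(2846/17) = 4725/17.
Government outlay = subsidy × quantity = 48 × 4725/17 = 226800/17.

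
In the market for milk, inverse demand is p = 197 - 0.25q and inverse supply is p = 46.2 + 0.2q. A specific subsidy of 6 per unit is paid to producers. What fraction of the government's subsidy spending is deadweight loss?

DWL / government spending = 15/784

Pre-subsidy: 197 - 0.25q = 46.2 + 0.2q gives q* = 3016/9 and p* = 1019/9.
With the subsidy, sellers receive ps = pb + 6 for each unit, where pb is the price buyers pay.
On the curves, pb = 197 - 0.25q and ps = 46.2 + 0.2q; the wedge ps − pb = 6 gives 46.2 + 0.2q − (197 - 0.25q) = 6, so q' = 3136/9.
Then pb = 197 − 0.25·(3136/9) = 989/9 and ps = 46.2 + 0.2·(3136/9) = 1043/9.
ΔCS = ½(3016/9 + 3136/9)(1019/9 − 989/9) = 30760/27; ΔPS = ½(3016/9 + 3136/9)(1043/9 − 1019/9) = 24608/27.
Government spending = 6 × 3136/9 = 6272/3.
DWL = ½ × 6 × (3136/9 − 3016/9) = 40; fraction = 40 / (6272/3) = 15/784.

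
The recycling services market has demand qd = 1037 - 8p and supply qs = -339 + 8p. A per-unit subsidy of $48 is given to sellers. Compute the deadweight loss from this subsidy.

Deadweight loss = $4608

Pre-subsidy: 1037 - 8p = -339 + 8p gives p* = 86, q* = 349.
With the subsidy, sellers receive ps = pb + 48 for each unit, where pb is the price buyers pay.
Supply in terms of pb becomes qs = -339 + 8(pb + 48) = 45 + 8pb. Setting this equal to demand: 1037 - 8pb = 45 + 8pb, so pb = 62.
Sellers receive ps = 62 + 48 = 110; q' = 1037 − 8·62 = 541.
The subsidy expands output by 541 − 349 = 192 past the efficient level; on those units the gap between marginal cost and willingness to pay runs from 0 up to 48.
DWL = ½ × 48 × 192 = 4608.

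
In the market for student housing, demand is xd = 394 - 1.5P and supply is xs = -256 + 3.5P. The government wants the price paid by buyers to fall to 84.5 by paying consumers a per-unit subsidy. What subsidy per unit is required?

At a buyer price of 84.5, quantity demanded is 394 − 1.5·84.5 = 267.25.
Sellers supply 267.25 only when they receive Ps with -256 + 3.5·Ps = 267.25, i.e. Ps = 149.5.
s = Ps − Pb = 149.5 − 84.5 = 65.

Required subsidy s = 65 per unit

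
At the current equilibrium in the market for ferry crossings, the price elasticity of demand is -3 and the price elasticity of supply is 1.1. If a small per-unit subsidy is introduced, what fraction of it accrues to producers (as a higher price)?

Producer share = 30/41

For a small subsidy around the equilibrium, the benefit split depends on the relative slopes, which at a point are proportional to the elasticities.
Buyer share = εs/(εs + |εd|) = 1.1/(1.1 + 3) = 11/41; seller share = |εd|/(εs + |εd|) = 30/41.
So producers capture 30/41 of the subsidy.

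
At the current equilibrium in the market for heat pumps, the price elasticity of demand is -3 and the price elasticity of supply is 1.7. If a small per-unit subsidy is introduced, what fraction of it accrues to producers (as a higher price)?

Producer share = 30/47

For a small subsidy around the equilibrium, the benefit split depends on the relative slopes, which at a point are proportional to the elasticities.
Buyer share = εs/(εs + |εd|) = 1.7/(1.7 + 3) = 17/47; seller share = |εd|/(εs + |εd|) = 30/47.
So producers capture 30/47 of the subsidy.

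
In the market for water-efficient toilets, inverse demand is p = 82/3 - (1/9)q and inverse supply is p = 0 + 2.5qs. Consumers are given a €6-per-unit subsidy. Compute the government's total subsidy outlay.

Government cost = 3600/47

Pre-subsidy: 82/3 - (1/9)q = 0 + 2.5q gives q* = 492/47 and p* = 1230/47.
With the rebate, buyers effectively pay pb = ps − 6, where ps is the price sellers receive.
On the curves, pb = 82/3 - (1/9)q and ps = 0 + 2.5q; the wedge ps − pb = 6 gives 0 + 2.5q − (82/3 - (1/9)q) = 6, so q' = 600/47.
Then pb = 82/3 − (1/9)·(600/47) = 1218/47 and ps = 0 + 2.5·(600/47) = 1500/47.
Government outlay = subsidy × quantity = 6 × 600/47 = 3600/47.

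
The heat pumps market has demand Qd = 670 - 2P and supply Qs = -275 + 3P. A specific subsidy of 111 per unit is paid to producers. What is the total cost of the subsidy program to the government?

Pre-subsidy: 670 - 2P = -275 + 3P gives P* = 189, Q* = 292.
With the subsidy, sellers receive Ps = Pb + 111 for each unit, where Pb is the price buyers pay.
Supply in terms of Pb becomes Qs = -275 + 3(Pb + 111) = 58 + 3Pb. Setting this equal to demand: 670 - 2Pb = 58 + 3Pb, so Pb = 122.4.
Sellers receive Ps = 122.4 + 111 = 233.4; Q' = 670 − 2·122.4 = 425.2.
Government outlay = subsidy × quantity = 111 × 425.2 = 47197.2.

Government cost = 47197.2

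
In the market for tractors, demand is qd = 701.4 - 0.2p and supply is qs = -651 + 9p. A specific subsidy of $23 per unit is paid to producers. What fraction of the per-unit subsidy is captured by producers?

Producer share = 1/46

Pre-subsidy: 701.4 - 0.2p = -651 + 9p gives p* = 147, q* = 672.
With the subsidy, sellers receive ps = pb + 23 for each unit, where pb is the price buyers pay.
Supply in terms of pb becomes qs = -651 + 9(pb + 23) = -444 + 9pb. Setting this equal to demand: 701.4 - 0.2pb = -444 + 9pb, so pb = 124.5.
Sellers receive ps = 124.5 + 23 = 147.5; q' = 701.4 − 0.2·124.5 = 676.5.
Buyers' price falls by p* − pb = 147 − 124.5 = 22.5; sellers' price rises by ps − p* = 147.5 − 147 = 0.5.
So producers capture 0.5/23 = 1/46 of each unit of subsidy.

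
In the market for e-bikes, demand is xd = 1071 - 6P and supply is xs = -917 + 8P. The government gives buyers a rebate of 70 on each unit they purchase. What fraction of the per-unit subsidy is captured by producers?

Producer share = 3/7

Pre-subsidy: 1071 - 6P = -917 + 8P gives P* = 142, x* = 219.
With the rebate, buyers effectively pay Pb = Ps − 70, where Ps is the price sellers receive.
Demand in terms of Ps becomes xd = 1071 − 6(Ps − 70) = 1491 - 6Ps. Setting this equal to supply: 1491 - 6Ps = -917 + 8Ps, so Ps = 172.
Buyers pay Pb = 172 − 70 = 102; x' = -917 + 8·172 = 459.
Buyers' price falls by P* − Pb = 142 − 102 = 40; sellers' price rises by Ps − P* = 172 − 142 = 30.
So producers capture 30/70 = 3/7 of each unit of subsidy.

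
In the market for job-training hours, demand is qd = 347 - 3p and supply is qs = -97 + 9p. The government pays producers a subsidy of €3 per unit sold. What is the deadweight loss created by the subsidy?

Pre-subsidy: 347 - 3p = -97 + 9p gives p* = 37, q* = 236.
With the subsidy, sellers receive ps = pb + 3 for each unit, where pb is the price buyers pay.
Supply in terms of pb becomes qs = -97 + 9(pb + 3) = -70 + 9pb. Setting this equal to demand: 347 - 3pb = -70 + 9pb, so pb = 34.75.
Sellers receive ps = 34.75 + 3 = 37.75; q' = 347 − 3·34.75 = 242.75.
The subsidy expands output by 242.75 − 236 = 6.75 past the efficient level; on those units the gap between marginal cost and willingness to pay runs from 0 up to 3.
DWL = ½ × 3 × 6.75 = 10.125.

Deadweight loss = €10.125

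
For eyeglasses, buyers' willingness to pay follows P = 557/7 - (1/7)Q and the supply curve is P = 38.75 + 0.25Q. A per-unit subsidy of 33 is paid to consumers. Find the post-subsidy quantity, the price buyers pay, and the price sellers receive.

Pre-subsidy: 557/7 - (1/7)Q = 38.75 + 0.25Q gives Q* = 1143/11 and P* = 712/11.
With the rebate, buyers effectively pay Pb = Ps − 33, where Ps is the price sellers receive.
On the curves, Pb = 557/7 - (1/7)Q and Ps = 38.75 + 0.25Q; the wedge Ps − Pb = 33 gives 38.75 + 0.25Q − (557/7 - (1/7)Q) = 33, so Q' = 2067/11.
Then Pb = 557/7 − (1/7)·(2067/11) = 580/11 and Ps = 38.75 + 0.25·(2067/11) = 943/11.

Q' = 2067/11; buyers pay 580/11; sellers receive 943/11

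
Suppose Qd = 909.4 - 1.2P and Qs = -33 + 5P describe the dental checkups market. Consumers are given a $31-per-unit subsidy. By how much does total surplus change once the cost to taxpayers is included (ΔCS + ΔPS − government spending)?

Net change in total surplus = -$465

Pre-subsidy: 909.4 - 1.2P = -33 + 5P gives P* = 152, Q* = 727.
With the rebate, buyers effectively pay Pb = Ps − 31, where Ps is the price sellers receive.
Demand in terms of Ps becomes Qd = 909.4 − 1.2(Ps − 31) = 946.6 - 1.2Ps. Setting this equal to supply: 946.6 - 1.2Ps = -33 + 5Ps, so Ps = 158.
Buyers pay Pb = 158 − 31 = 127; Q' = -33 + 5·158 = 757.
ΔCS = ½(727 + 757)(152 − 127) = 18550; ΔPS = ½(727 + 757)(158 − 152) = 4452.
Government spending = 31 × 757 = 23467.
Net change = 18550 + 4452 − 23467 = -465. The loss equals the DWL triangle ½·31·30.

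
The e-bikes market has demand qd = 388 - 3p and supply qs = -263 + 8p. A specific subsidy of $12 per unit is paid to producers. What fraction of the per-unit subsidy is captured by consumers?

Pre-subsidy: 388 - 3p = -263 + 8p gives p* = 651/11, q* = 2315/11.
With the subsidy, sellers receive ps = pb + 12 for each unit, where pb is the price buyers pay.
Supply in terms of pb becomes qs = -263 + 8(pb + 12) = -167 + 8pb. Setting this equal to demand: 388 - 3pb = -167 + 8pb, so pb = 555/11.
Sellers receive ps = 555/11 + 12 = 687/11; q' = 388 − 3·(555/11) = 2603/11.
Buyers' price falls by p* − pb = 651/11 − 555/11 = 96/11; sellers' price rises by ps − p* = 687/11 − 651/11 = 36/11.
So consumers capture (96/11)/12 = 8/11 of each unit of subsidy.

Consumer share = 8/11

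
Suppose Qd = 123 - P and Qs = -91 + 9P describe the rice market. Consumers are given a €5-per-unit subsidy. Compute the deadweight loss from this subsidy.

Pre-subsidy: 123 - P = -91 + 9P gives P* = 21.4, Q* = 101.6.
With the rebate, buyers effectively pay Pb = Ps − 5, where Ps is the price sellers receive.
Demand in terms of Ps becomes Qd = 123 − 1(Ps − 5) = 128 - Ps. Setting this equal to supply: 128 - Ps = -91 + 9Ps, so Ps = 21.9.
Buyers pay Pb = 21.9 − 5 = 16.9; Q' = -91 + 9·21.9 = 106.1.
The subsidy expands output by 106.1 − 101.6 = 4.5 past the efficient level; on those units the gap between marginal cost and willingness to pay runs from 0 up to 5.
DWL = ½ × 5 × 4.5 = 11.25.

Deadweight loss = €11.25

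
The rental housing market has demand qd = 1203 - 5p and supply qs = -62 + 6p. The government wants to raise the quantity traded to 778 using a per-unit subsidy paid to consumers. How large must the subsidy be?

At q = 778, invert demand for the buyer price: pb = (1203 − 778)/5 = 85; invert supply for the seller price: ps = (778 − (-62))/6 = 140.
The subsidy must fill the gap: s = ps − pb = 140 − 85 = 55.

Required subsidy s = 55 per unit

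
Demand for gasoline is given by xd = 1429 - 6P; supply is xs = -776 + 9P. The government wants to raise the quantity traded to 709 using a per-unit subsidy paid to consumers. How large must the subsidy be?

At x = 709, invert demand for the buyer price: Pb = (1429 − 709)/6 = 120; invert supply for the seller price: Ps = (709 − (-776))/9 = 165.
The subsidy must fill the gap: s = Ps − Pb = 165 − 120 = 45.

Required subsidy s = 45 per unit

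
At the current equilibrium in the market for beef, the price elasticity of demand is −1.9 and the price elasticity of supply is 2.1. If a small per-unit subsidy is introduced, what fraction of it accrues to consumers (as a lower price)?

Consumer share = 0.525

For a small subsidy around the equilibrium, the benefit split depends on the relative slopes, which at a point are proportional to the elasticities.
Buyer share = εs/(εs + |εd|) = 2.1/(2.1 + 1.9) = 0.525; seller share = |εd|/(εs + |εd|) = 0.475.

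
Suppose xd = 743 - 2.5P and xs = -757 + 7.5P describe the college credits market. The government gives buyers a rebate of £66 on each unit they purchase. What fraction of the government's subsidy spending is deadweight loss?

DWL / government spending = 495/3934

Pre-subsidy: 743 - 2.5P = -757 + 7.5P gives P* = 150, x* = 368.
With the rebate, buyers effectively pay Pb = Ps − 66, where Ps is the price sellers receive.
Demand in terms of Ps becomes xd = 743 − 2.5(Ps − 66) = 908 - 2.5Ps. Setting this equal to supply: 908 - 2.5Ps = -757 + 7.5Ps, so Ps = 166.5.
Buyers pay Pb = 166.5 − 66 = 100.5; x' = -757 + 7.5·166.5 = 491.75.
ΔCS = ½(368 + 491.75)(150 − 100.5) = 21278.8125; ΔPS = ½(368 + 491.75)(166.5 − 150) = 7092.9375.
Government spending = 66 × 491.75 = 32455.5.
DWL = ½ × 66 × (491.75 − 368) = 4083.75; fraction = 4083.75 / 32455.5 = 495/3934.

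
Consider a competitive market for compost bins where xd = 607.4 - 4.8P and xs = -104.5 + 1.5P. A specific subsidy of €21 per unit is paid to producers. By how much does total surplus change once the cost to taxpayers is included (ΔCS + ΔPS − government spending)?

Pre-subsidy: 607.4 - 4.8P = -104.5 + 1.5P gives P* = 113, x* = 65.
With the subsidy, sellers receive Ps = Pb + 21 for each unit, where Pb is the price buyers pay.
Supply in terms of Pb becomes xs = -104.5 + 1.5(Pb + 21) = -73 + 1.5Pb. Setting this equal to demand: 607.4 - 4.8Pb = -73 + 1.5Pb, so Pb = 108.
Sellers receive Ps = 108 + 21 = 129; x' = 607.4 − 4.8·108 = 89.
ΔCS = ½(65 + 89)(113 − 108) = 385; ΔPS = ½(65 + 89)(129 − 113) = 1232.
Government spending = 21 × 89 = 1869.
Net change = 385 + 1232 − 1869 = -252. The loss equals the DWL triangle ½·21·24.

Net change in total surplus = -€252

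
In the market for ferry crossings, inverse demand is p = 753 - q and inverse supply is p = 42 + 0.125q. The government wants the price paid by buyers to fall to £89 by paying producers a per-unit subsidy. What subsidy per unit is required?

Required subsidy s = £36 per unit

At a buyer price of 89, quantity demanded is 753 − 1·89 = 664.
Sellers supply 664 only when they receive ps = 42 + 0.125·664 = 125.
s = ps − pb = 125 − 89 = 36.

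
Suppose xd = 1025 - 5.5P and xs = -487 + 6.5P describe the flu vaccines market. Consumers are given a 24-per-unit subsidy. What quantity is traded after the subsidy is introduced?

Pre-subsidy: 1025 - 5.5P = -487 + 6.5P gives P* = 126, x* = 332.
With the rebate, buyers effectively pay Pb = Ps − 24, where Ps is the price sellers receive.
Demand in terms of Ps becomes xd = 1025 − 5.5(Ps − 24) = 1157 - 5.5Ps. Setting this equal to supply: 1157 - 5.5Ps = -487 + 6.5Ps, so Ps = 137.
Buyers pay Pb = 137 − 24 = 113; x' = -487 + 6.5·137 = 403.5.

x' = 403.5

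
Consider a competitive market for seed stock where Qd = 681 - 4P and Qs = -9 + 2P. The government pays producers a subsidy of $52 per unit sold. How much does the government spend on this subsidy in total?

Pre-subsidy: 681 - 4P = -9 + 2P gives P* = 115, Q* = 221.
With the subsidy, sellers receive Ps = Pb + 52 for each unit, where Pb is the price buyers pay.
Supply in terms of Pb becomes Qs = -9 + 2(Pb + 52) = 95 + 2Pb. Setting this equal to demand: 681 - 4Pb = 95 + 2Pb, so Pb = 293/3.
Sellers receive Ps = 293/3 + 52 = 449/3; Q' = 681 − 4·(293/3) = 871/3.
Government outlay = subsidy × quantity = 52 × 871/3 = 45292/3.

Government cost = 45292/3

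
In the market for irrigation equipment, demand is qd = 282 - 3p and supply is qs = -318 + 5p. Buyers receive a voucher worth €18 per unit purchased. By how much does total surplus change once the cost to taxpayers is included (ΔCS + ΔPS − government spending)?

Pre-subsidy: 282 - 3p = -318 + 5p gives p* = 75, q* = 57.
With the rebate, buyers effectively pay pb = ps − 18, where ps is the price sellers receive.
Demand in terms of ps becomes qd = 282 − 3(ps − 18) = 336 - 3ps. Setting this equal to supply: 336 - 3ps = -318 + 5ps, so ps = 81.75.
Buyers pay pb = 81.75 − 18 = 63.75; q' = -318 + 5·81.75 = 90.75.
ΔCS = ½(57 + 90.75)(75 − 63.75) = 831.09375; ΔPS = ½(57 + 90.75)(81.75 − 75) = 498.65625.
Government spending = 18 × 90.75 = 1633.5.
Net change = 831.09375 + 498.65625 − 1633.5 = -303.75. The loss equals the DWL triangle ½·18·33.75.

Net change in total surplus = -€303.75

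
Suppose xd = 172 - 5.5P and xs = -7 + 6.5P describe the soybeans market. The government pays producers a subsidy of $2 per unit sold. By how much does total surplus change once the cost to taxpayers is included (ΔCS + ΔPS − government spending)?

Net change in total surplus = -143/24

Pre-subsidy: 172 - 5.5P = -7 + 6.5P gives P* = 179/12, x* = 2159/24.
With the subsidy, sellers receive Ps = Pb + 2 for each unit, where Pb is the price buyers pay.
Supply in terms of Pb becomes xs = -7 + 6.5(Pb + 2) = 6 + 6.5Pb. Setting this equal to demand: 172 - 5.5Pb = 6 + 6.5Pb, so Pb = 83/6.
Sellers receive Ps = 83/6 + 2 = 95/6; x' = 172 − 5.5·(83/6) = 1151/12.
ΔCS = ½(2159/24 + 1151/12)(179/12 − 83/6) = 19331/192; ΔPS = ½(2159/24 + 1151/12)(95/6 − 179/12) = 16357/192.
Government spending = 2 × 1151/12 = 1151/6.
Net change = 19331/192 + 16357/192 − 1151/6 = -143/24. The loss equals the DWL triangle ½·2·143/24.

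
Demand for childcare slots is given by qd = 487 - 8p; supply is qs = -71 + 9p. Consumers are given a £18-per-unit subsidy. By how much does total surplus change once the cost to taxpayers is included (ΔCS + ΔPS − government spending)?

Net change in total surplus = -11664/17

Pre-subsidy: 487 - 8p = -71 + 9p gives p* = 558/17, q* = 3815/17.
With the rebate, buyers effectively pay pb = ps − 18, where ps is the price sellers receive.
Demand in terms of ps becomes qd = 487 − 8(ps − 18) = 631 - 8ps. Setting this equal to supply: 631 - 8ps = -71 + 9ps, so ps = 702/17.
Buyers pay pb = 702/17 − 18 = 396/17; q' = -71 + 9·(702/17) = 5111/17.
ΔCS = ½(3815/17 + 5111/17)(558/17 − 396/17) = 723006/289; ΔPS = ½(3815/17 + 5111/17)(702/17 − 558/17) = 642672/289.
Government spending = 18 × 5111/17 = 91998/17.
Net change = 723006/289 + 642672/289 − 91998/17 = -11664/17. The loss equals the DWL triangle ½·18·1296/17.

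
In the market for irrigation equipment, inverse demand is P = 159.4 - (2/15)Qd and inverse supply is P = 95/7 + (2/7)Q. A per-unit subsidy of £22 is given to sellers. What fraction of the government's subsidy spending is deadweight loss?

Pre-subsidy: 159.4 - (2/15)Q = 95/7 + (2/7)Q gives Q* = 348 and P* = 113.
With the subsidy, sellers receive Ps = Pb + 22 for each unit, where Pb is the price buyers pay.
On the curves, Pb = 159.4 - (2/15)Q and Ps = 95/7 + (2/7)Q; the wedge Ps − Pb = 22 gives 95/7 + (2/7)Q − (159.4 - (2/15)Q) = 22, so Q' = 400.5.
Then Pb = 159.4 − (2/15)·400.5 = 106 and Ps = 95/7 + (2/7)·400.5 = 128.
ΔCS = ½(348 + 400.5)(113 − 106) = 2619.75; ΔPS = ½(348 + 400.5)(128 − 113) = 5613.75.
Government spending = 22 × 400.5 = 8811.
DWL = ½ × 22 × (400.5 − 348) = 577.5; fraction = 577.5 / 8811 = 35/534.

DWL / government spending = 35/534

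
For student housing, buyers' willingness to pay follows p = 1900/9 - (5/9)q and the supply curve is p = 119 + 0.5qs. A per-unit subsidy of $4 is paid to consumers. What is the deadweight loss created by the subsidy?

Pre-subsidy: 1900/9 - (5/9)q = 119 + 0.5q gives q* = 1658/19 and p* = 3090/19.
With the rebate, buyers effectively pay pb = ps − 4, where ps is the price sellers receive.
On the curves, pb = 1900/9 - (5/9)q and ps = 119 + 0.5q; the wedge ps − pb = 4 gives 119 + 0.5q − (1900/9 - (5/9)q) = 4, so q' = 1730/19.
Then pb = 1900/9 − (5/9)·(1730/19) = 3050/19 and ps = 119 + 0.5·(1730/19) = 3126/19.
The subsidy expands output by 1730/19 − 1658/19 = 72/19 past the efficient level; on those units the gap between marginal cost and willingness to pay runs from 0 up to 4.
DWL = ½ × 4 × 72/19 = 144/19.

Deadweight loss = 144/19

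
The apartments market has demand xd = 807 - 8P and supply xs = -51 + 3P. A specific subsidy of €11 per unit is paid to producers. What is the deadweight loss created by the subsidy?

Deadweight loss = €132

Pre-subsidy: 807 - 8P = -51 + 3P gives P* = 78, x* = 183.
With the subsidy, sellers receive Ps = Pb + 11 for each unit, where Pb is the price buyers pay.
Supply in terms of Pb becomes xs = -51 + 3(Pb + 11) = -18 + 3Pb. Setting this equal to demand: 807 - 8Pb = -18 + 3Pb, so Pb = 75.
Sellers receive Ps = 75 + 11 = 86; x' = 807 − 8·75 = 207.
The subsidy expands output by 207 − 183 = 24 past the efficient level; on those units the gap between marginal cost and willingness to pay runs from 0 up to 11.
DWL = ½ × 11 × 24 = 132.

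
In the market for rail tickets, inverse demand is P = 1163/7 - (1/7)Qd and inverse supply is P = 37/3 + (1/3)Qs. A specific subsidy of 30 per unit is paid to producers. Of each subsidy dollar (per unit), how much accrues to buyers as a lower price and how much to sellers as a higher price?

Buyers gain 9 per unit; sellers gain 21 per unit

Pre-subsidy: 1163/7 - (1/7)Q = 37/3 + (1/3)Q gives Q* = 323 and P* = 120.
With the subsidy, sellers receive Ps = Pb + 30 for each unit, where Pb is the price buyers pay.
On the curves, Pb = 1163/7 - (1/7)Q and Ps = 37/3 + (1/3)Q; the wedge Ps − Pb = 30 gives 37/3 + (1/3)Q − (1163/7 - (1/7)Q) = 30, so Q' = 386.
Then Pb = 1163/7 − (1/7)·386 = 111 and Ps = 37/3 + (1/3)·386 = 141.
Buyers' price falls by P* − Pb = 120 − 111 = 9; sellers' price rises by Ps − P* = 141 − 120 = 21.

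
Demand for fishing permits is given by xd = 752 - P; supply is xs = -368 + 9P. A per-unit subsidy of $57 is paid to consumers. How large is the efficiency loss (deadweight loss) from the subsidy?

Deadweight loss = $1462.05

Pre-subsidy: 752 - P = -368 + 9P gives P* = 112, x* = 640.
With the rebate, buyers effectively pay Pb = Ps − 57, where Ps is the price sellers receive.
Demand in terms of Ps becomes xd = 752 − 1(Ps − 57) = 809 - Ps. Setting this equal to supply: 809 - Ps = -368 + 9Ps, so Ps = 117.7.
Buyers pay Pb = 117.7 − 57 = 60.7; x' = -368 + 9·117.7 = 691.3.
The subsidy expands output by 691.3 − 640 = 51.3 past the efficient level; on those units the gap between marginal cost and willingness to pay runs from 0 up to 57.
DWL = ½ × 57 × 51.3 = 1462.05.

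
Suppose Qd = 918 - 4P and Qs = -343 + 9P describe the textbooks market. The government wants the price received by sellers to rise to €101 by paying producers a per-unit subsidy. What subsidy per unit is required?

At a seller price of 101, quantity supplied is -343 + 9·101 = 566.
Buyers absorb 566 only when they pay Pb with 918 − 4·Pb = 566, i.e. Pb = 88.
s = Ps − Pb = 101 − 88 = 13.

Required subsidy s = €13 per unit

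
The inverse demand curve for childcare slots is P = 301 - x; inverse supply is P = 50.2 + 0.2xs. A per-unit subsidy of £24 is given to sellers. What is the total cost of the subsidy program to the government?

Pre-subsidy: 301 - x = 50.2 + 0.2x gives x* = 209 and P* = 92.
With the subsidy, sellers receive Ps = Pb + 24 for each unit, where Pb is the price buyers pay.
On the curves, Pb = 301 - x and Ps = 50.2 + 0.2x; the wedge Ps − Pb = 24 gives 50.2 + 0.2x − (301 - x) = 24, so x' = 229.
Then Pb = 301 − 1·229 = 72 and Ps = 50.2 + 0.2·229 = 96.
Government outlay = subsidy × quantity = 24 × 229 = 5496.

Government cost = £5496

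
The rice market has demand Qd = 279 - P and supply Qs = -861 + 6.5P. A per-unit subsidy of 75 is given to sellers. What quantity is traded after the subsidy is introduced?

Q' = 192

Pre-subsidy: 279 - P = -861 + 6.5P gives P* = 152, Q* = 127.
With the subsidy, sellers receive Ps = Pb + 75 for each unit, where Pb is the price buyers pay.
Supply in terms of Pb becomes Qs = -861 + 6.5(Pb + 75) = -373.5 + 6.5Pb. Setting this equal to demand: 279 - Pb = -373.5 + 6.5Pb, so Pb = 87.
Sellers receive Ps = 87 + 75 = 162; Q' = 279 − 1·87 = 192.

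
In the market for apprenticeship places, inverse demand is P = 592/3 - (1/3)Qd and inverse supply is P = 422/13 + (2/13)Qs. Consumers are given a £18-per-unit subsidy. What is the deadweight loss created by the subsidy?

Deadweight loss = 6318/19

Pre-subsidy: 592/3 - (1/3)Q = 422/13 + (2/13)Q gives Q* = 6430/19 and P* = 1606/19.
With the rebate, buyers effectively pay Pb = Ps − 18, where Ps is the price sellers receive.
On the curves, Pb = 592/3 - (1/3)Q and Ps = 422/13 + (2/13)Q; the wedge Ps − Pb = 18 gives 422/13 + (2/13)Q − (592/3 - (1/3)Q) = 18, so Q' = 7132/19.
Then Pb = 592/3 − (1/3)·(7132/19) = 1372/19 and Ps = 422/13 + (2/13)·(7132/19) = 1714/19.
The subsidy expands output by 7132/19 − 6430/19 = 702/19 past the efficient level; on those units the gap between marginal cost and willingness to pay runs from 0 up to 18.
DWL = ½ × 18 × 702/19 = 6318/19.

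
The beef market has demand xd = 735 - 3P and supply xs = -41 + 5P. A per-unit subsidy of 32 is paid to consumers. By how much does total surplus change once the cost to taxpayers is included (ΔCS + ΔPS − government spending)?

Pre-subsidy: 735 - 3P = -41 + 5P gives P* = 97, x* = 444.
With the rebate, buyers effectively pay Pb = Ps − 32, where Ps is the price sellers receive.
Demand in terms of Ps becomes xd = 735 − 3(Ps − 32) = 831 - 3Ps. Setting this equal to supply: 831 - 3Ps = -41 + 5Ps, so Ps = 109.
Buyers pay Pb = 109 − 32 = 77; x' = -41 + 5·109 = 504.
ΔCS = ½(444 + 504)(97 − 77) = 9480; ΔPS = ½(444 + 504)(109 − 97) = 5688.
Government spending = 32 × 504 = 16128.
Net change = 9480 + 5688 − 16128 = -960. The loss equals the DWL triangle ½·32·60.

Net change in total surplus = -960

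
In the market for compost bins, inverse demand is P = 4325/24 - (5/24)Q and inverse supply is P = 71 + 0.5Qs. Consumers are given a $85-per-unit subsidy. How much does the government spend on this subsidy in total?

Government cost = $23305

Pre-subsidy: 4325/24 - (5/24)Q = 71 + 0.5Q gives Q* = 2621/17 and P* = 5035/34.
With the rebate, buyers effectively pay Pb = Ps − 85, where Ps is the price sellers receive.
On the curves, Pb = 4325/24 - (5/24)Q and Ps = 71 + 0.5Q; the wedge Ps − Pb = 85 gives 71 + 0.5Q − (4325/24 - (5/24)Q) = 85, so Q' = 4661/17.
Then Pb = 4325/24 − (5/24)·(4661/17) = 4185/34 and Ps = 71 + 0.5·(4661/17) = 7075/34.
Government outlay = subsidy × quantity = 85 × 4661/17 = 23305.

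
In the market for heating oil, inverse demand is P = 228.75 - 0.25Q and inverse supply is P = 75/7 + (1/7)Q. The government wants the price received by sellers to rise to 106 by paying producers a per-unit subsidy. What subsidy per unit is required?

At a seller price of 106, quantity supplied is -75 + 7·106 = 667.
Buyers absorb 667 only when they pay Pb = 228.75 − 0.25·667 = 62.
s = Ps − Pb = 106 − 62 = 44.

Required subsidy s = 44 per unit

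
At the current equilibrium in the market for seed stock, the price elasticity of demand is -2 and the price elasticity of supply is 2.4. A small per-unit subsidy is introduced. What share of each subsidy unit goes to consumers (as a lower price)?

For a small subsidy around the equilibrium, the benefit split depends on the relative slopes, which at a point are proportional to the elasticities.
Buyer share = εs/(εs + |εd|) = 2.4/(2.4 + 2) = 6/11; seller share = |εd|/(εs + |εd|) = 5/11.

Consumer share = 6/11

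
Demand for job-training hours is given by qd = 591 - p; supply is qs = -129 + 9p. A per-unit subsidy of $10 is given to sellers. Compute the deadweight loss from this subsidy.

Pre-subsidy: 591 - p = -129 + 9p gives p* = 72, q* = 519.
With the subsidy, sellers receive ps = pb + 10 for each unit, where pb is the price buyers pay.
Supply in terms of pb becomes qs = -129 + 9(pb + 10) = -39 + 9pb. Setting this equal to demand: 591 - pb = -39 + 9pb, so pb = 63.
Sellers receive ps = 63 + 10 = 73; q' = 591 − 1·63 = 528.
The subsidy expands output by 528 − 519 = 9 past the efficient level; on those units the gap between marginal cost and willingness to pay runs from 0 up to 10.
DWL = ½ × 10 × 9 = 45.

Deadweight loss = $45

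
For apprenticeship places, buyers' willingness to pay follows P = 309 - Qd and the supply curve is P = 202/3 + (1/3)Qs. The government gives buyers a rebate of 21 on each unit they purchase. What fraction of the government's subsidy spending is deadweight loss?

Pre-subsidy: 309 - Q = 202/3 + (1/3)Q gives Q* = 181.25 and P* = 127.75.
With the rebate, buyers effectively pay Pb = Ps − 21, where Ps is the price sellers receive.
On the curves, Pb = 309 - Q and Ps = 202/3 + (1/3)Q; the wedge Ps − Pb = 21 gives 202/3 + (1/3)Q − (309 - Q) = 21, so Q' = 197.
Then Pb = 309 − 1·197 = 112 and Ps = 202/3 + (1/3)·197 = 133.
ΔCS = ½(181.25 + 197)(127.75 − 112) = 2978.71875; ΔPS = ½(181.25 + 197)(133 − 127.75) = 992.90625.
Government spending = 21 × 197 = 4137.
DWL = ½ × 21 × (197 − 181.25) = 165.375; fraction = 165.375 / 4137 = 63/1576.

DWL / government spending = 63/1576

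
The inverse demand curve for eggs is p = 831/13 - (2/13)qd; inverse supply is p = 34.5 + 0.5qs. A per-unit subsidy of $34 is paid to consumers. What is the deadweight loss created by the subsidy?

Deadweight loss = $884

Pre-subsidy: 831/13 - (2/13)q = 34.5 + 0.5q gives q* = 45 and p* = 57.
With the rebate, buyers effectively pay pb = ps − 34, where ps is the price sellers receive.
On the curves, pb = 831/13 - (2/13)q and ps = 34.5 + 0.5q; the wedge ps − pb = 34 gives 34.5 + 0.5q − (831/13 - (2/13)q) = 34, so q' = 97.
Then pb = 831/13 − (2/13)·97 = 49 and ps = 34.5 + 0.5·97 = 83.
The subsidy expands output by 97 − 45 = 52 past the efficient level; on those units the gap between marginal cost and willingness to pay runs from 0 up to 34.
DWL = ½ × 34 × 52 = 884.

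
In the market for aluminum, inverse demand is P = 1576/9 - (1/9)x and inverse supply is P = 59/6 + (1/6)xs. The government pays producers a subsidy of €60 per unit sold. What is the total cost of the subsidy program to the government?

Pre-subsidy: 1576/9 - (1/9)x = 59/6 + (1/6)x gives x* = 595 and P* = 109.
With the subsidy, sellers receive Ps = Pb + 60 for each unit, where Pb is the price buyers pay.
On the curves, Pb = 1576/9 - (1/9)x and Ps = 59/6 + (1/6)x; the wedge Ps − Pb = 60 gives 59/6 + (1/6)x − (1576/9 - (1/9)x) = 60, so x' = 811.
Then Pb = 1576/9 − (1/9)·811 = 85 and Ps = 59/6 + (1/6)·811 = 145.
Government outlay = subsidy × quantity = 60 × 811 = 48660.

Government cost = €48660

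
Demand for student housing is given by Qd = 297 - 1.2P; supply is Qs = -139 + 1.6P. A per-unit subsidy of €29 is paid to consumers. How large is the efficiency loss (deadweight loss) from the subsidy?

Pre-subsidy: 297 - 1.2P = -139 + 1.6P gives P* = 1090/7, Q* = 771/7.
With the rebate, buyers effectively pay Pb = Ps − 29, where Ps is the price sellers receive.
Demand in terms of Ps becomes Qd = 297 − 1.2(Ps − 29) = 331.8 - 1.2Ps. Setting this equal to supply: 331.8 - 1.2Ps = -139 + 1.6Ps, so Ps = 1177/7.
Buyers pay Pb = 1177/7 − 29 = 974/7; Q' = -139 + 1.6·(1177/7) = 4551/35.
The subsidy expands output by 4551/35 − 771/7 = 696/35 past the efficient level; on those units the gap between marginal cost and willingness to pay runs from 0 up to 29.
DWL = ½ × 29 × 696/35 = 10092/35.

Deadweight loss = 10092/35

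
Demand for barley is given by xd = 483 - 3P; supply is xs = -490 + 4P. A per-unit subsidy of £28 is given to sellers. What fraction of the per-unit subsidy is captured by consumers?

Consumer share = 4/7

Pre-subsidy: 483 - 3P = -490 + 4P gives P* = 139, x* = 66.
With the subsidy, sellers receive Ps = Pb + 28 for each unit, where Pb is the price buyers pay.
Supply in terms of Pb becomes xs = -490 + 4(Pb + 28) = -378 + 4Pb. Setting this equal to demand: 483 - 3Pb = -378 + 4Pb, so Pb = 123.
Sellers receive Ps = 123 + 28 = 151; x' = 483 − 3·123 = 114.
Buyers' price falls by P* − Pb = 139 − 123 = 16; sellers' price rises by Ps − P* = 151 − 139 = 12.
So consumers capture 16/28 = 4/7 of each unit of subsidy.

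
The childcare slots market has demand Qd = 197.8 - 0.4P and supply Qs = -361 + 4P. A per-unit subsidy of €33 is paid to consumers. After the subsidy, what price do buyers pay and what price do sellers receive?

Pre-subsidy: 197.8 - 0.4P = -361 + 4P gives P* = 127, Q* = 147.
With the rebate, buyers effectively pay Pb = Ps − 33, where Ps is the price sellers receive.
Demand in terms of Ps becomes Qd = 197.8 − 0.4(Ps − 33) = 211 - 0.4Ps. Setting this equal to supply: 211 - 0.4Ps = -361 + 4Ps, so Ps = 130.
Buyers pay Pb = 130 − 33 = 97; Q' = -361 + 4·130 = 159.

Buyers pay €97; sellers receive €130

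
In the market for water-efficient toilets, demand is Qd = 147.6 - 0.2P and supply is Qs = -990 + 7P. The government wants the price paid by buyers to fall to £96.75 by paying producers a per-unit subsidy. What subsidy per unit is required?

At a buyer price of 96.75, quantity demanded is 147.6 − 0.2·96.75 = 128.25.
Sellers supply 128.25 only when they receive Ps with -990 + 7·Ps = 128.25, i.e. Ps = 159.75.
s = Ps − Pb = 159.75 − 96.75 = 63.

Required subsidy s = £63 per unit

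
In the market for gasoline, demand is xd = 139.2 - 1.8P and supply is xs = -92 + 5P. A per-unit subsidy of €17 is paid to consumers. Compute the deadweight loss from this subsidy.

Pre-subsidy: 139.2 - 1.8P = -92 + 5P gives P* = 34, x* = 78.
With the rebate, buyers effectively pay Pb = Ps − 17, where Ps is the price sellers receive.
Demand in terms of Ps becomes xd = 139.2 − 1.8(Ps − 17) = 169.8 - 1.8Ps. Setting this equal to supply: 169.8 - 1.8Ps = -92 + 5Ps, so Ps = 38.5.
Buyers pay Pb = 38.5 − 17 = 21.5; x' = -92 + 5·38.5 = 100.5.
The subsidy expands output by 100.5 − 78 = 22.5 past the efficient level; on those units the gap between marginal cost and willingness to pay runs from 0 up to 17.
DWL = ½ × 17 × 22.5 = 191.25.

Deadweight loss = €191.25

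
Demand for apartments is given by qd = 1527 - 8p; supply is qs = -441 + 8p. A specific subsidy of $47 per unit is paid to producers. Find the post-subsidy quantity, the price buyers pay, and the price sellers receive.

q' = 731; buyers pay $99.5; sellers receive $146.5

Pre-subsidy: 1527 - 8p = -441 + 8p gives p* = 123, q* = 543.
With the subsidy, sellers receive ps = pb + 47 for each unit, where pb is the price buyers pay.
Supply in terms of pb becomes qs = -441 + 8(pb + 47) = -65 + 8pb. Setting this equal to demand: 1527 - 8pb = -65 + 8pb, so pb = 99.5.
Sellers receive ps = 99.5 + 47 = 146.5; q' = 1527 − 8·99.5 = 731.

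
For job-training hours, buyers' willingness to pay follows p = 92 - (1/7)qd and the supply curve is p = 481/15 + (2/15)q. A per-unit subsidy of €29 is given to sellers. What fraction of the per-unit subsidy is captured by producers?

Pre-subsidy: 92 - (1/7)q = 481/15 + (2/15)q gives q* = 217 and p* = 61.
With the subsidy, sellers receive ps = pb + 29 for each unit, where pb is the price buyers pay.
On the curves, pb = 92 - (1/7)q and ps = 481/15 + (2/15)q; the wedge ps − pb = 29 gives 481/15 + (2/15)q − (92 - (1/7)q) = 29, so q' = 322.
Then pb = 92 − (1/7)·322 = 46 and ps = 481/15 + (2/15)·322 = 75.
Buyers' price falls by p* − pb = 61 − 46 = 15; sellers' price rises by ps − p* = 75 − 61 = 14.
So producers capture 14/29 = 14/29 of each unit of subsidy.

Producer share = 14/29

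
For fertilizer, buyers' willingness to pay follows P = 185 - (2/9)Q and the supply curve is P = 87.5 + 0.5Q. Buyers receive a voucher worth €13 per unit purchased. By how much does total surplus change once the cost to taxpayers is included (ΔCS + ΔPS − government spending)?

Pre-subsidy: 185 - (2/9)Q = 87.5 + 0.5Q gives Q* = 135 and P* = 155.
With the rebate, buyers effectively pay Pb = Ps − 13, where Ps is the price sellers receive.
On the curves, Pb = 185 - (2/9)Q and Ps = 87.5 + 0.5Q; the wedge Ps − Pb = 13 gives 87.5 + 0.5Q − (185 - (2/9)Q) = 13, so Q' = 153.
Then Pb = 185 − (2/9)·153 = 151 and Ps = 87.5 + 0.5·153 = 164.
ΔCS = ½(135 + 153)(155 − 151) = 576; ΔPS = ½(135 + 153)(164 − 155) = 1296.
Government spending = 13 × 153 = 1989.
Net change = 576 + 1296 − 1989 = -117. The loss equals the DWL triangle ½·13·18.

Net change in total surplus = -€117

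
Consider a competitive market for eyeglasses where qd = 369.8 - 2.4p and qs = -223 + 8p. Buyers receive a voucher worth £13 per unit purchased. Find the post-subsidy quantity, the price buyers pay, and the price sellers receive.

q' = 257; buyers pay £47; sellers receive £60

Pre-subsidy: 369.8 - 2.4p = -223 + 8p gives p* = 57, q* = 233.
With the rebate, buyers effectively pay pb = ps − 13, where ps is the price sellers receive.
Demand in terms of ps becomes qd = 369.8 − 2.4(ps − 13) = 401 - 2.4ps. Setting this equal to supply: 401 - 2.4ps = -223 + 8ps, so ps = 60.
Buyers pay pb = 60 − 13 = 47; q' = -223 + 8·60 = 257.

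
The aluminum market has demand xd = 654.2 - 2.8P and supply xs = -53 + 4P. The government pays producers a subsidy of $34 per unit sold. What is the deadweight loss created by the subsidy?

Pre-subsidy: 654.2 - 2.8P = -53 + 4P gives P* = 104, x* = 363.
With the subsidy, sellers receive Ps = Pb + 34 for each unit, where Pb is the price buyers pay.
Supply in terms of Pb becomes xs = -53 + 4(Pb + 34) = 83 + 4Pb. Setting this equal to demand: 654.2 - 2.8Pb = 83 + 4Pb, so Pb = 84.
Sellers receive Ps = 84 + 34 = 118; x' = 654.2 − 2.8·84 = 419.
The subsidy expands output by 419 − 363 = 56 past the efficient level; on those units the gap between marginal cost and willingness to pay runs from 0 up to 34.
DWL = ½ × 34 × 56 = 952.

Deadweight loss = $952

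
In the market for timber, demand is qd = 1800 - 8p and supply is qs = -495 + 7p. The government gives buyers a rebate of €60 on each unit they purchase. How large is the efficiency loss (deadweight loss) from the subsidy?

Pre-subsidy: 1800 - 8p = -495 + 7p gives p* = 153, q* = 576.
With the rebate, buyers effectively pay pb = ps − 60, where ps is the price sellers receive.
Demand in terms of ps becomes qd = 1800 − 8(ps − 60) = 2280 - 8ps. Setting this equal to supply: 2280 - 8ps = -495 + 7ps, so ps = 185.
Buyers pay pb = 185 − 60 = 125; q' = -495 + 7·185 = 800.
The subsidy expands output by 800 − 576 = 224 past the efficient level; on those units the gap between marginal cost and willingness to pay runs from 0 up to 60.
DWL = ½ × 60 × 224 = 6720.

Deadweight loss = €6720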